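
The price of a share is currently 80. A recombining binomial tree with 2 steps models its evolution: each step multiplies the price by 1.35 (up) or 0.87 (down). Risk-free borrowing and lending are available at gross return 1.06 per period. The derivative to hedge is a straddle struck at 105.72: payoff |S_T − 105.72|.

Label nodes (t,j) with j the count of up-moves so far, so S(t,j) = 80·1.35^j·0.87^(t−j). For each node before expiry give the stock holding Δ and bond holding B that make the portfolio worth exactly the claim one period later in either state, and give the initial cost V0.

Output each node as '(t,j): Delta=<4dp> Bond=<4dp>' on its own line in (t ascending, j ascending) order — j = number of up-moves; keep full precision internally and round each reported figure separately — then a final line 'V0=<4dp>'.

(0,0): Delta=-0.2205 Bond=42.9062
(1,0): Delta=-1.0000 Bond=99.7358
(1,1): Delta=0.5463 Bond=-37.3302
V0=25.2686

The replicating-portfolio and risk-neutral prices coincide; use p* = (1.06−0.87)/(1.35−0.87) = 0.3958 for the latter.
Terminal payoffs: V(2,0)=45.1680, V(2,1)=11.7600, V(2,2)=40.0800
  t=1,j=0: stock 69.6000 → up 93.9600 (V=11.7600), down 60.5520 (V=45.1680). Price 30.1358; hedge Δ=-1.0000, bond B=99.7358.
  t=1,j=1: stock 108.0000 → up 145.8000 (V=40.0800), down 93.9600 (V=11.7600). Price 21.6698; hedge Δ=0.5463, bond B=-37.3302.
  t=0,j=0: stock 80.0000 → up 108.0000 (V=21.6698), down 69.6000 (V=30.1358). Price 25.2686; hedge Δ=-0.2205, bond B=42.9062.
The time-0 hedge costs 25.2686, which is the no-arbitrage price.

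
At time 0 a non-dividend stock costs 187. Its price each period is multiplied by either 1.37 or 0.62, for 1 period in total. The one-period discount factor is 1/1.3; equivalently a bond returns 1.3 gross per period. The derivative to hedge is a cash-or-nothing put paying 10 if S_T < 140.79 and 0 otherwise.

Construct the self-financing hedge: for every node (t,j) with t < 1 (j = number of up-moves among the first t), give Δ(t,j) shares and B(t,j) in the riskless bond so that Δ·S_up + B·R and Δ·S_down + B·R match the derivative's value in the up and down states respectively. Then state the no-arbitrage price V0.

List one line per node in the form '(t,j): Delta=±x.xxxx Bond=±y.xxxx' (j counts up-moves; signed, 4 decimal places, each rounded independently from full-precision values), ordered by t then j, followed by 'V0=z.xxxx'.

(0,0): Delta=-0.0713 Bond=14.0513
V0=0.7179

Under the risk-neutral measure, an up-move has probability p* = (R−d)/(u−d) = 0.9067 and values discount at R = 1.3.
Terminal payoffs: V(1,0)=10.0000, V(1,1)=0.0000
(0,0): S=187.0000. Δ = (V_up−V_dn)/(S_up−S_dn) = (0.0000−10.0000)/(256.1900−115.9400) = -0.0713. V = [p*·0.0000 + (1−p*)·10.0000]/1.3 = 0.7179. B = V − Δ·S = 14.0513.
Each (Δ,B) replicates both successor values, so the strategy is self-financing and V0 is arbitrage-free.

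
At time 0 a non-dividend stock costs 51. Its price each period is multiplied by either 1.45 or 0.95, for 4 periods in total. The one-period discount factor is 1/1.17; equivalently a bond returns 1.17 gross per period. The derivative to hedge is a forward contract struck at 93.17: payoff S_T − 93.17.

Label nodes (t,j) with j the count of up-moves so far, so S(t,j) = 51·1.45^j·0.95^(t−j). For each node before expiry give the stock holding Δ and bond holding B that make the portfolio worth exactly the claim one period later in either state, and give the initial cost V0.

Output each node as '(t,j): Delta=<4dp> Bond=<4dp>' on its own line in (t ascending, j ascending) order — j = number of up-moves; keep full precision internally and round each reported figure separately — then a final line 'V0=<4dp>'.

(0,0): Delta=1.0000 Bond=-49.7202
(1,0): Delta=1.0000 Bond=-58.1726
(1,1): Delta=1.0000 Bond=-58.1726
(2,0): Delta=1.0000 Bond=-68.0619
(2,1): Delta=1.0000 Bond=-68.0619
(2,2): Delta=1.0000 Bond=-68.0619
(3,0): Delta=1.0000 Bond=-79.6325
(3,1): Delta=1.0000 Bond=-79.6325
(3,2): Delta=1.0000 Bond=-79.6325
(3,3): Delta=1.0000 Bond=-79.6325
V0=1.2798

The replicating-portfolio and risk-neutral prices coincide; use p* = (1.17−0.95)/(1.45−0.95) = 0.4400 for the latter.
At expiry t=4: V(4,0)=-51.6302, V(4,1)=-29.7671, V(4,2)=3.6028, V(4,3)=54.5359, V(4,4)=132.2758
Node (3,0) S=43.7261: V=(p*·-29.7671+(1−p*)·-51.6302)/1.17=-35.9064; Δ=(-29.7671−-51.6302)/(63.4029−41.5398)=1.0000; B=V−Δ·S=-79.6325
Node (3,1) S=66.7399: V=(p*·3.6028+(1−p*)·-29.7671)/1.17=-12.8926; Δ=(3.6028−-29.7671)/(96.7728−63.4029)=1.0000; B=V−Δ·S=-79.6325
Node (3,2) S=101.8661: V=(p*·54.5359+(1−p*)·3.6028)/1.17=22.2336; Δ=(54.5359−3.6028)/(147.7059−96.7728)=1.0000; B=V−Δ·S=-79.6325
Node (3,3) S=155.4799: V=(p*·132.2758+(1−p*)·54.5359)/1.17=75.8474; Δ=(132.2758−54.5359)/(225.4458−147.7059)=1.0000; B=V−Δ·S=-79.6325
Node (2,0) S=46.0275: V=(p*·-12.8926+(1−p*)·-35.9064)/1.17=-22.0344; Δ=(-12.8926−-35.9064)/(66.7399−43.7261)=1.0000; B=V−Δ·S=-68.0619
Node (2,1) S=70.2525: V=(p*·22.2336+(1−p*)·-12.8926)/1.17=2.1906; Δ=(22.2336−-12.8926)/(101.8661−66.7399)=1.0000; B=V−Δ·S=-68.0619
Node (2,2) S=107.2275: V=(p*·75.8474+(1−p*)·22.2336)/1.17=39.1656; Δ=(75.8474−22.2336)/(155.4799−101.8661)=1.0000; B=V−Δ·S=-68.0619
Node (1,0) S=48.4500: V=(p*·2.1906+(1−p*)·-22.0344)/1.17=-9.7226; Δ=(2.1906−-22.0344)/(70.2525−46.0275)=1.0000; B=V−Δ·S=-58.1726
Node (1,1) S=73.9500: V=(p*·39.1656+(1−p*)·2.1906)/1.17=15.7774; Δ=(39.1656−2.1906)/(107.2275−70.2525)=1.0000; B=V−Δ·S=-58.1726
Node (0,0) S=51.0000: V=(p*·15.7774+(1−p*)·-9.7226)/1.17=1.2798; Δ=(15.7774−-9.7226)/(73.9500−48.4500)=1.0000; B=V−Δ·S=-49.7202
Root portfolio cost Δ·51+B reproduces V0=1.2798.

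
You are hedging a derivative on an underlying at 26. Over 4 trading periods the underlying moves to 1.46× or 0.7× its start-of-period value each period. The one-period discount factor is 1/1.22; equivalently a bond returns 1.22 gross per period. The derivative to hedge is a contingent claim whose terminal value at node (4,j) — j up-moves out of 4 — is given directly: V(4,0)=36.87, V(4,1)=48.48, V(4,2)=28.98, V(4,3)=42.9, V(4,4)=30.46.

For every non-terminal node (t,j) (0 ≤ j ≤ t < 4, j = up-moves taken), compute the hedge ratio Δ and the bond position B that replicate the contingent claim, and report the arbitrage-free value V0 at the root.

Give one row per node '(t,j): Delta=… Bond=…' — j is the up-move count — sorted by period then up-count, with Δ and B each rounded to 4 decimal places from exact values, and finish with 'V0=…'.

Under the risk-neutral measure, an up-move has probability p* = (R−d)/(u−d) = 0.6842 and values discount at R = 1.22.
Payoff layer (t=4): V(4,0)=36.8700, V(4,1)=48.4800, V(4,2)=28.9800, V(4,3)=42.9000, V(4,4)=30.4600
Node (3,0) S=8.9180: V=(p*·48.4800+(1−p*)·36.8700)/1.22=36.7325; Δ=(48.4800−36.8700)/(13.0203−6.2426)=1.7130; B=V−Δ·S=21.4562
Node (3,1) S=18.6004: V=(p*·28.9800+(1−p*)·48.4800)/1.22=28.8016; Δ=(28.9800−48.4800)/(27.1566−13.0203)=-1.3794; B=V−Δ·S=54.4594
Node (3,2) S=38.7951: V=(p*·42.9000+(1−p*)·28.9800)/1.22=31.5608; Δ=(42.9000−28.9800)/(56.6409−27.1566)=0.4721; B=V−Δ·S=13.2450
Node (3,3) S=80.9155: V=(p*·30.4600+(1−p*)·42.9000)/1.22=28.1872; Δ=(30.4600−42.9000)/(118.1367−56.6409)=-0.2023; B=V−Δ·S=44.5557
Node (2,0) S=12.7400: V=(p*·28.8016+(1−p*)·36.7325)/1.22=25.6607; Δ=(28.8016−36.7325)/(18.6004−8.9180)=-0.8191; B=V−Δ·S=36.0962
Node (2,1) S=26.5720: V=(p*·31.5608+(1−p*)·28.8016)/1.22=25.1553; Δ=(31.5608−28.8016)/(38.7951−18.6004)=0.1366; B=V−Δ·S=21.5247
Node (2,2) S=55.4216: V=(p*·28.1872+(1−p*)·31.5608)/1.22=23.9775; Δ=(28.1872−31.5608)/(80.9155−38.7951)=-0.0801; B=V−Δ·S=28.4165
Node (1,0) S=18.2000: V=(p*·25.1553+(1−p*)·25.6607)/1.22=20.7499; Δ=(25.1553−25.6607)/(26.5720−12.7400)=-0.0365; B=V−Δ·S=21.4149
Node (1,1) S=37.9600: V=(p*·23.9775+(1−p*)·25.1553)/1.22=19.9586; Δ=(23.9775−25.1553)/(55.4216−26.5720)=-0.0408; B=V−Δ·S=21.5083
Node (0,0) S=26.0000: V=(p*·19.9586+(1−p*)·20.7499)/1.22=16.5643; Δ=(19.9586−20.7499)/(37.9600−18.2000)=-0.0400; B=V−Δ·S=17.6056
Check: Δ(0,0)·S0 + B(0,0) = 16.5643 = V0.

(0,0): Delta=-0.0400 Bond=17.6056
(1,0): Delta=-0.0365 Bond=21.4149
(1,1): Delta=-0.0408 Bond=21.5083
(2,0): Delta=-0.8191 Bond=36.0962
(2,1): Delta=0.1366 Bond=21.5247
(2,2): Delta=-0.0801 Bond=28.4165
(3,0): Delta=1.7130 Bond=21.4562
(3,1): Delta=-1.3794 Bond=54.4594
(3,2): Delta=0.4721 Bond=13.2450
(3,3): Delta=-0.2023 Bond=44.5557
V0=16.5643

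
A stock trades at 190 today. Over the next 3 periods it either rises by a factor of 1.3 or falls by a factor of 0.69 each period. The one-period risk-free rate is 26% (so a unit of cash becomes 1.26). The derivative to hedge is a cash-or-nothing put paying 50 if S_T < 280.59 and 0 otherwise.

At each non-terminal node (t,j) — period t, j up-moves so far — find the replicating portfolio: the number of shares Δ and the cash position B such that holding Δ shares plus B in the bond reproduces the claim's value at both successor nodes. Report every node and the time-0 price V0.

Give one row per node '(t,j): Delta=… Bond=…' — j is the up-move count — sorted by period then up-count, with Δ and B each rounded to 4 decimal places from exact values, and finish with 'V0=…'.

The replicating-portfolio and risk-neutral prices coincide; use p* = (1.26−0.69)/(1.3−0.69) = 0.9344 for the latter.
Payoff layer (t=3): V(3,0)=50.0000, V(3,1)=50.0000, V(3,2)=50.0000, V(3,3)=0.0000
(2,0): S=90.4590. Δ = (V_up−V_dn)/(S_up−S_dn) = (50.0000−50.0000)/(117.5967−62.4167) = 0.0000. V = [p*·50.0000 + (1−p*)·50.0000]/1.26 = 39.6825. B = V − Δ·S = 39.6825.
(2,1): S=170.4300. Δ = (V_up−V_dn)/(S_up−S_dn) = (50.0000−50.0000)/(221.5590−117.5967) = 0.0000. V = [p*·50.0000 + (1−p*)·50.0000]/1.26 = 39.6825. B = V − Δ·S = 39.6825.
(2,2): S=321.1000. Δ = (V_up−V_dn)/(S_up−S_dn) = (0.0000−50.0000)/(417.4300−221.5590) = -0.2553. V = [p*·0.0000 + (1−p*)·50.0000]/1.26 = 2.6021. B = V − Δ·S = 84.5693.
(1,0): S=131.1000. Δ = (V_up−V_dn)/(S_up−S_dn) = (39.6825−39.6825)/(170.4300−90.4590) = 0.0000. V = [p*·39.6825 + (1−p*)·39.6825]/1.26 = 31.4941. B = V − Δ·S = 31.4941.
(1,1): S=247.0000. Δ = (V_up−V_dn)/(S_up−S_dn) = (2.6021−39.6825)/(321.1000−170.4300) = -0.2461. V = [p*·2.6021 + (1−p*)·39.6825]/1.26 = 3.9949. B = V − Δ·S = 64.7825.
(0,0): S=190.0000. Δ = (V_up−V_dn)/(S_up−S_dn) = (3.9949−31.4941)/(247.0000−131.1000) = -0.2373. V = [p*·3.9949 + (1−p*)·31.4941]/1.26 = 4.6017. B = V − Δ·S = 49.6823.
The time-0 hedge costs 4.6017, which is the no-arbitrage price.

(0,0): Delta=-0.2373 Bond=49.6823
(1,0): Delta=0.0000 Bond=31.4941
(1,1): Delta=-0.2461 Bond=64.7825
(2,0): Delta=0.0000 Bond=39.6825
(2,1): Delta=0.0000 Bond=39.6825
(2,2): Delta=-0.2553 Bond=84.5693
V0=4.6017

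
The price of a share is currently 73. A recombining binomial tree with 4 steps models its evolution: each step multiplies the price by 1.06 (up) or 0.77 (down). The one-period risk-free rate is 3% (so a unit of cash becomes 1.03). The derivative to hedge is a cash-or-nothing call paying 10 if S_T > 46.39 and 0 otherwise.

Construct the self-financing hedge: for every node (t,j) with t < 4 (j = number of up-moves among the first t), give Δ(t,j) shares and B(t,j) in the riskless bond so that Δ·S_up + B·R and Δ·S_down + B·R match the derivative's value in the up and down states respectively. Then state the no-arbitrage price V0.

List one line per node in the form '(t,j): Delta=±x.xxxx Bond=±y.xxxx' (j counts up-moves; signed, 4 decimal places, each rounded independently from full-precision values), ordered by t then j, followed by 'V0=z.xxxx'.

Under the risk-neutral measure, an up-move has probability p* = (R−d)/(u−d) = 0.8966 and values discount at R = 1.03.
Terminal values V(4,·): V(4,0)=0.0000, V(4,1)=0.0000, V(4,2)=10.0000, V(4,3)=10.0000, V(4,4)=10.0000
  t=3,j=0: stock 33.3269 → up 35.3265 (V=0.0000), down 25.6617 (V=0.0000). Price 0.0000; hedge Δ=0.0000, bond B=0.0000.
  t=3,j=1: stock 45.8786 → up 48.6313 (V=10.0000), down 35.3265 (V=0.0000). Price 8.7044; hedge Δ=0.7516, bond B=-25.7784.
  t=3,j=2: stock 63.1576 → up 66.9470 (V=10.0000), down 48.6313 (V=10.0000). Price 9.7087; hedge Δ=0.0000, bond B=9.7087.
  t=3,j=3: stock 86.9442 → up 92.1608 (V=10.0000), down 66.9470 (V=10.0000). Price 9.7087; hedge Δ=0.0000, bond B=9.7087.
  t=2,j=0: stock 43.2817 → up 45.8786 (V=8.7044), down 33.3269 (V=0.0000). Price 7.5766; hedge Δ=0.6935, bond B=-22.4385.
  t=2,j=1: stock 59.5826 → up 63.1576 (V=9.7087), down 45.8786 (V=8.7044). Price 9.3251; hedge Δ=0.0581, bond B=5.8618.
  t=2,j=2: stock 82.0228 → up 86.9442 (V=9.7087), down 63.1576 (V=9.7087). Price 9.4260; hedge Δ=0.0000, bond B=9.4260.
  t=1,j=0: stock 56.2100 → up 59.5826 (V=9.3251), down 43.2817 (V=7.5766). Price 8.8779; hedge Δ=0.1073, bond B=2.8487.
  t=1,j=1: stock 77.3800 → up 82.0228 (V=9.4260), down 59.5826 (V=9.3251). Price 9.1413; hedge Δ=0.0045, bond B=8.7934.
  t=0,j=0: stock 73.0000 → up 77.3800 (V=9.1413), down 56.2100 (V=8.8779). Price 8.8486; hedge Δ=0.0124, bond B=7.9403.
Self-financing check: at every node Δ·S+B equals the discounted successor values.

(0,0): Delta=0.0124 Bond=7.9403
(1,0): Delta=0.1073 Bond=2.8487
(1,1): Delta=0.0045 Bond=8.7934
(2,0): Delta=0.6935 Bond=-22.4385
(2,1): Delta=0.0581 Bond=5.8618
(2,2): Delta=0.0000 Bond=9.4260
(3,0): Delta=0.0000 Bond=0.0000
(3,1): Delta=0.7516 Bond=-25.7784
(3,2): Delta=0.0000 Bond=9.7087
(3,3): Delta=0.0000 Bond=9.7087
V0=8.8486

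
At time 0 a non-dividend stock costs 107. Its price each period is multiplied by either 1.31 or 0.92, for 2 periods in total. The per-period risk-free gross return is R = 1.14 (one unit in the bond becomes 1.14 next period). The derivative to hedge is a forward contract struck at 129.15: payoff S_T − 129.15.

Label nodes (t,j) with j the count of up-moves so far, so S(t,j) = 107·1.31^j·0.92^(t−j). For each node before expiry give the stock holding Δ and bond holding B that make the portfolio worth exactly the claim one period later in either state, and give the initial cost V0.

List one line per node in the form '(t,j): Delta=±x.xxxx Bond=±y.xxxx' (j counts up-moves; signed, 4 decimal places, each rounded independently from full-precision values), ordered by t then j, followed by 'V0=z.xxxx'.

(0,0): Delta=1.0000 Bond=-99.3767
(1,0): Delta=1.0000 Bond=-113.2895
(1,1): Delta=1.0000 Bond=-113.2895
V0=7.6233

No-arbitrage ⇒ martingale measure with p* = (R−d)/(u−d) = 0.5641.
Payoff layer (t=2): V(2,0)=-38.5852, V(2,1)=-0.1936, V(2,2)=54.4727
Node (1,0) S=98.4400: V=(p*·-0.1936+(1−p*)·-38.5852)/1.14=-14.8495; Δ=(-0.1936−-38.5852)/(128.9564−90.5648)=1.0000; B=V−Δ·S=-113.2895
Node (1,1) S=140.1700: V=(p*·54.4727+(1−p*)·-0.1936)/1.14=26.8805; Δ=(54.4727−-0.1936)/(183.6227−128.9564)=1.0000; B=V−Δ·S=-113.2895
Node (0,0) S=107.0000: V=(p*·26.8805+(1−p*)·-14.8495)/1.14=7.6233; Δ=(26.8805−-14.8495)/(140.1700−98.4400)=1.0000; B=V−Δ·S=-99.3767
Root portfolio cost Δ·107+B reproduces V0=7.6233.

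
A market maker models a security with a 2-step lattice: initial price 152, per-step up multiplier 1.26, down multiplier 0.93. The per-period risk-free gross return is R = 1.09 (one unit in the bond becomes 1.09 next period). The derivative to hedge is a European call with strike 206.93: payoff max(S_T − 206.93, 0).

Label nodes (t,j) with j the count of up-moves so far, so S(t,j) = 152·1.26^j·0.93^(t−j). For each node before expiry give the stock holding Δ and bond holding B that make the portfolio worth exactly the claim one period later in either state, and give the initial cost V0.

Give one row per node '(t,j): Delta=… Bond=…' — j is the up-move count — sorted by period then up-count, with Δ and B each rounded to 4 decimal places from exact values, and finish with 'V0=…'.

(0,0): Delta=0.3049 Bond=-39.5452
(1,0): Delta=0.0000 Bond=0.0000
(1,1): Delta=0.5441 Bond=-88.9025
V0=6.8035

Since d<R<u, set p* = (R−d)/(u−d) = 0.4848; price each node as the discounted p*-expectation of its children.
Terminal values V(2,·): V(2,0)=0.0000, V(2,1)=0.0000, V(2,2)=34.3852
  t=1,j=0: stock 141.3600 → up 178.1136 (V=0.0000), down 131.4648 (V=0.0000). Price 0.0000; hedge Δ=0.0000, bond B=0.0000.
  t=1,j=1: stock 191.5200 → up 241.3152 (V=34.3852), down 178.1136 (V=0.0000). Price 15.2951; hedge Δ=0.5441, bond B=-88.9025.
  t=0,j=0: stock 152.0000 → up 191.5200 (V=15.2951), down 141.3600 (V=0.0000). Price 6.8035; hedge Δ=0.3049, bond B=-39.5452.
Check: Δ(0,0)·S0 + B(0,0) = 6.8035 = V0.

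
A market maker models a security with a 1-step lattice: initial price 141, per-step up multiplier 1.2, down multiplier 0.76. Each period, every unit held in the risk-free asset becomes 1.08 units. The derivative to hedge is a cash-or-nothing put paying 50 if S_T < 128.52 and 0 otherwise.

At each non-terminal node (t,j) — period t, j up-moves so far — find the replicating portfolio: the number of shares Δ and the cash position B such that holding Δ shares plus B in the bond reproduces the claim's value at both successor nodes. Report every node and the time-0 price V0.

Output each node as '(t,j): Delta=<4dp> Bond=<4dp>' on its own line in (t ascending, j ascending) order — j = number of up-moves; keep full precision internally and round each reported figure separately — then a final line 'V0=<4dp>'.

No-arbitrage ⇒ martingale measure with p* = (R−d)/(u−d) = 0.7273.
Terminal payoffs: V(1,0)=50.0000, V(1,1)=0.0000
Node (0,0) S=141.0000: V=(p*·0.0000+(1−p*)·50.0000)/1.08=12.6263; Δ=(0.0000−50.0000)/(169.2000−107.1600)=-0.8059; B=V−Δ·S=126.2626
Root portfolio cost Δ·141+B reproduces V0=12.6263.

(0,0): Delta=-0.8059 Bond=126.2626
V0=12.6263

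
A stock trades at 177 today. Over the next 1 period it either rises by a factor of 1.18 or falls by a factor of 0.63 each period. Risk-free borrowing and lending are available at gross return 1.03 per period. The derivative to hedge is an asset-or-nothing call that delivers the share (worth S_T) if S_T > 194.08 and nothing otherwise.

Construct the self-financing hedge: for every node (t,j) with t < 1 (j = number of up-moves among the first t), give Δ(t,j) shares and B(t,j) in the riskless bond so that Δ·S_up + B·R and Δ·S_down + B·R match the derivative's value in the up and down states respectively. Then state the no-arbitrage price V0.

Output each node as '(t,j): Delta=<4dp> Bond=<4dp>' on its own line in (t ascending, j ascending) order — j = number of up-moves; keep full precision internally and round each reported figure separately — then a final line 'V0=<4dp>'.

Under the risk-neutral measure, an up-move has probability p* = (R−d)/(u−d) = 0.7273 and values discount at R = 1.03.
At expiry t=1: V(1,0)=0.0000, V(1,1)=208.8600
(0,0): S=177.0000. Δ = (V_up−V_dn)/(S_up−S_dn) = (208.8600−0.0000)/(208.8600−111.5100) = 2.1455. V = [p*·208.8600 + (1−p*)·0.0000]/1.03 = 147.4740. B = V − Δ·S = -232.2715.
Root portfolio cost Δ·177+B reproduces V0=147.4740.

(0,0): Delta=2.1455 Bond=-232.2715
V0=147.4740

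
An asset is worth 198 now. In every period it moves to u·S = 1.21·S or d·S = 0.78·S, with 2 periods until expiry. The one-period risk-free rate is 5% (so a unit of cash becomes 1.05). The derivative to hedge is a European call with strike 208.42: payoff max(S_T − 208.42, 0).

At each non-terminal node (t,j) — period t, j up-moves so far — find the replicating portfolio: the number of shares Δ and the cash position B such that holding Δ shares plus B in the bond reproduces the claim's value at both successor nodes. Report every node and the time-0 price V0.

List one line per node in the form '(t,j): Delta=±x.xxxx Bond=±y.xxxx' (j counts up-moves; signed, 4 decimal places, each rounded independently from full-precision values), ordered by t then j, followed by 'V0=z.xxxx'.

(0,0): Delta=0.5722 Bond=-84.1686
(1,0): Delta=0.0000 Bond=0.0000
(1,1): Delta=0.7908 Bond=-140.7486
V0=29.1353

Risk-neutral probability p* = (R−d)/(u−d) = (1.05−0.78)/(1.21−0.78) = 0.6279.
At expiry t=2: V(2,0)=0.0000, V(2,1)=0.0000, V(2,2)=81.4718
Node (1,0) S=154.4400: V=(p*·0.0000+(1−p*)·0.0000)/1.05=0.0000; Δ=(0.0000−0.0000)/(186.8724−120.4632)=0.0000; B=V−Δ·S=0.0000
Node (1,1) S=239.5800: V=(p*·81.4718+(1−p*)·0.0000)/1.05=48.7207; Δ=(81.4718−0.0000)/(289.8918−186.8724)=0.7908; B=V−Δ·S=-140.7486
Node (0,0) S=198.0000: V=(p*·48.7207+(1−p*)·0.0000)/1.05=29.1353; Δ=(48.7207−0.0000)/(239.5800−154.4400)=0.5722; B=V−Δ·S=-84.1686
The time-0 hedge costs 29.1353, which is the no-arbitrage price.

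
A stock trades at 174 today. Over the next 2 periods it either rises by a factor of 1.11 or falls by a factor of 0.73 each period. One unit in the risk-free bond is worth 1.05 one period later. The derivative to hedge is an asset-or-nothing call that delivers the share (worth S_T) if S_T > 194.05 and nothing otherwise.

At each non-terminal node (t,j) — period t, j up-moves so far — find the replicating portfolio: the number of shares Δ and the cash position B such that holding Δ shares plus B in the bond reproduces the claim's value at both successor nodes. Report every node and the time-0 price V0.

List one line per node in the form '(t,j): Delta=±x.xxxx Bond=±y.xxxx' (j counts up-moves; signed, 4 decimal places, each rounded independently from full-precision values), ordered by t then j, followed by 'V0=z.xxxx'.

The replicating-portfolio and risk-neutral prices coincide; use p* = (1.05−0.73)/(1.11−0.73) = 0.8421 for the latter.
At expiry t=2: V(2,0)=0.0000, V(2,1)=0.0000, V(2,2)=214.3854
Node (1,0) S=127.0200: V=(p*·0.0000+(1−p*)·0.0000)/1.05=0.0000; Δ=(0.0000−0.0000)/(140.9922−92.7246)=0.0000; B=V−Δ·S=0.0000
Node (1,1) S=193.1400: V=(p*·214.3854+(1−p*)·0.0000)/1.05=171.9382; Δ=(214.3854−0.0000)/(214.3854−140.9922)=2.9211; B=V−Δ·S=-392.2339
Node (0,0) S=174.0000: V=(p*·171.9382+(1−p*)·0.0000)/1.05=137.8953; Δ=(171.9382−0.0000)/(193.1400−127.0200)=2.6004; B=V−Δ·S=-314.5736
Root portfolio cost Δ·174+B reproduces V0=137.8953.

(0,0): Delta=2.6004 Bond=-314.5736
(1,0): Delta=0.0000 Bond=0.0000
(1,1): Delta=2.9211 Bond=-392.2339
V0=137.8953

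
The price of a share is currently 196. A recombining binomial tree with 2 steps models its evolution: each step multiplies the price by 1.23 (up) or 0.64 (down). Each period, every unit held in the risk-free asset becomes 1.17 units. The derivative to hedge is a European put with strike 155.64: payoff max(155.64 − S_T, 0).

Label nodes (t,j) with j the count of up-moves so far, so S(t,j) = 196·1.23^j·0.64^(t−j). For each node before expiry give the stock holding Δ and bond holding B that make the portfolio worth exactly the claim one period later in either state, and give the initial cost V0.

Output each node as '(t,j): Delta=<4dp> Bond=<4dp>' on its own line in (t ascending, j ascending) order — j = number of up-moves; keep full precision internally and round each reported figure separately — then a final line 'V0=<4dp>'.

(0,0): Delta=-0.0646 Bond=13.4077
(1,0): Delta=-1.0000 Bond=133.0256
(1,1): Delta=-0.0095 Bond=2.4033
V0=0.7493

No-arbitrage ⇒ martingale measure with p* = (R−d)/(u−d) = 0.8983.
Payoff layer (t=2): V(2,0)=75.3584, V(2,1)=1.3488, V(2,2)=0.0000
Node (1,0) S=125.4400: V=(p*·1.3488+(1−p*)·75.3584)/1.17=7.5856; Δ=(1.3488−75.3584)/(154.2912−80.2816)=-1.0000; B=V−Δ·S=133.0256
Node (1,1) S=241.0800: V=(p*·0.0000+(1−p*)·1.3488)/1.17=0.1172; Δ=(0.0000−1.3488)/(296.5284−154.2912)=-0.0095; B=V−Δ·S=2.4033
Node (0,0) S=196.0000: V=(p*·0.1172+(1−p*)·7.5856)/1.17=0.7493; Δ=(0.1172−7.5856)/(241.0800−125.4400)=-0.0646; B=V−Δ·S=13.4077
Each (Δ,B) replicates both successor values, so the strategy is self-financing and V0 is arbitrage-free.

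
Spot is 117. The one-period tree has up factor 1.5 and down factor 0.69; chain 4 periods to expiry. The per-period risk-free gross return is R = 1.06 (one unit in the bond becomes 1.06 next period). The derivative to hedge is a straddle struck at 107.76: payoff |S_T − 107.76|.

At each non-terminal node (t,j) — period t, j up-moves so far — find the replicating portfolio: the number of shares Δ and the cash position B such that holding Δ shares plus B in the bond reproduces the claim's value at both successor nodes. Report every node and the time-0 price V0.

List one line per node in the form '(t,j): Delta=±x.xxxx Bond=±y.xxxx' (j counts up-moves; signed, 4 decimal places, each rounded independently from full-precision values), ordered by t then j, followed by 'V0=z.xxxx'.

Risk-neutral probability p* = (R−d)/(u−d) = (1.06−0.69)/(1.5−0.69) = 0.4568.
Payoff layer (t=4): V(4,0)=81.2395, V(4,1)=50.1067, V(4,2)=17.5733, V(4,3)=164.7038, V(4,4)=484.5525
  t=3,j=0: stock 38.4356 → up 57.6533 (V=50.1067), down 26.5205 (V=81.2395). Price 63.2248; hedge Δ=-1.0000, bond B=101.6604.
  t=3,j=1: stock 83.5555 → up 125.3333 (V=17.5733), down 57.6533 (V=50.1067). Price 33.2507; hedge Δ=-0.4807, bond B=73.4153.
  t=3,j=2: stock 181.6425 → up 272.4638 (V=164.7038), down 125.3333 (V=17.5733). Price 79.9821; hedge Δ=1.0000, bond B=-101.6604.
  t=3,j=3: stock 394.8750 → up 592.3125 (V=484.5525), down 272.4638 (V=164.7038). Price 293.2146; hedge Δ=1.0000, bond B=-101.6604.
  t=2,j=0: stock 55.7037 → up 83.5555 (V=33.2507), down 38.4356 (V=63.2248). Price 46.7292; hedge Δ=-0.6643, bond B=83.7343.
  t=2,j=1: stock 121.0950 → up 181.6425 (V=79.9821), down 83.5555 (V=33.2507). Price 51.5068; hedge Δ=0.4764, bond B=-6.1863.
  t=2,j=2: stock 263.2500 → up 394.8750 (V=293.2146), down 181.6425 (V=79.9821). Price 167.3440; hedge Δ=1.0000, bond B=-95.9060.
  t=1,j=0: stock 80.7300 → up 121.0950 (V=51.5068), down 55.7037 (V=46.7292). Price 46.1430; hedge Δ=0.0731, bond B=40.2447.
  t=1,j=1: stock 175.5000 → up 263.2500 (V=167.3440), down 121.0950 (V=51.5068). Price 98.5095; hedge Δ=0.8149, bond B=-44.4994.
  t=0,j=0: stock 117.0000 → up 175.5000 (V=98.5095), down 80.7300 (V=46.1430). Price 66.0976; hedge Δ=0.5526, bond B=1.4476.
Root portfolio cost Δ·117+B reproduces V0=66.0976.

(0,0): Delta=0.5526 Bond=1.4476
(1,0): Delta=0.0731 Bond=40.2447
(1,1): Delta=0.8149 Bond=-44.4994
(2,0): Delta=-0.6643 Bond=83.7343
(2,1): Delta=0.4764 Bond=-6.1863
(2,2): Delta=1.0000 Bond=-95.9060
(3,0): Delta=-1.0000 Bond=101.6604
(3,1): Delta=-0.4807 Bond=73.4153
(3,2): Delta=1.0000 Bond=-101.6604
(3,3): Delta=1.0000 Bond=-101.6604
V0=66.0976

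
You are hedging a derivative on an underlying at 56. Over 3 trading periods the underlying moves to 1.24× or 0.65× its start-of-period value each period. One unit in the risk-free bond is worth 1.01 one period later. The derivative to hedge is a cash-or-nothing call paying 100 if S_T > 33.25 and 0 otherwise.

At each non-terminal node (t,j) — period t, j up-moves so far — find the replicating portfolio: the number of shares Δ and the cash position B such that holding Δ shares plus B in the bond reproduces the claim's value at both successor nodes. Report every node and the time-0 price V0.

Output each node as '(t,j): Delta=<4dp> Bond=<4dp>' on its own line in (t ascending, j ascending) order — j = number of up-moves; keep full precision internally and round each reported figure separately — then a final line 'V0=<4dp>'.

The replicating-portfolio and risk-neutral prices coincide; use p* = (1.01−0.65)/(1.24−0.65) = 0.6102 for the latter.
At expiry t=3: V(3,0)=0.0000, V(3,1)=0.0000, V(3,2)=100.0000, V(3,3)=100.0000
Node (2,0) S=23.6600: V=(p*·0.0000+(1−p*)·0.0000)/1.01=0.0000; Δ=(0.0000−0.0000)/(29.3384−15.3790)=0.0000; B=V−Δ·S=0.0000
Node (2,1) S=45.1360: V=(p*·100.0000+(1−p*)·0.0000)/1.01=60.4128; Δ=(100.0000−0.0000)/(55.9686−29.3384)=3.7551; B=V−Δ·S=-109.0787
Node (2,2) S=86.1056: V=(p*·100.0000+(1−p*)·100.0000)/1.01=99.0099; Δ=(100.0000−100.0000)/(106.7709−55.9686)=0.0000; B=V−Δ·S=99.0099
Node (1,0) S=36.4000: V=(p*·60.4128+(1−p*)·0.0000)/1.01=36.4971; Δ=(60.4128−0.0000)/(45.1360−23.6600)=2.8130; B=V−Δ·S=-65.8975
Node (1,1) S=69.4400: V=(p*·99.0099+(1−p*)·60.4128)/1.01=83.1323; Δ=(99.0099−60.4128)/(86.1056−45.1360)=0.9421; B=V−Δ·S=17.7135
Node (0,0) S=56.0000: V=(p*·83.1323+(1−p*)·36.4971)/1.01=64.3094; Δ=(83.1323−36.4971)/(69.4400−36.4000)=1.4115; B=V−Δ·S=-14.7333
Check: Δ(0,0)·S0 + B(0,0) = 64.3094 = V0.

(0,0): Delta=1.4115 Bond=-14.7333
(1,0): Delta=2.8130 Bond=-65.8975
(1,1): Delta=0.9421 Bond=17.7135
(2,0): Delta=0.0000 Bond=0.0000
(2,1): Delta=3.7551 Bond=-109.0787
(2,2): Delta=0.0000 Bond=99.0099
V0=64.3094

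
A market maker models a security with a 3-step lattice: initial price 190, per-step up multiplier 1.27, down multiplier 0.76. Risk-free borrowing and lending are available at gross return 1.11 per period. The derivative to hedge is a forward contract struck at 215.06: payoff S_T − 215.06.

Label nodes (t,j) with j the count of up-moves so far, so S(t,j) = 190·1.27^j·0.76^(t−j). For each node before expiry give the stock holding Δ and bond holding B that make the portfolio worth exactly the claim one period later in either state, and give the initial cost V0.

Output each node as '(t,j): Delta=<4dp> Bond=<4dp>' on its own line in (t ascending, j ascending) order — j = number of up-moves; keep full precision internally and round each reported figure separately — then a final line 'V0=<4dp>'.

(0,0): Delta=1.0000 Bond=-157.2500
(1,0): Delta=1.0000 Bond=-174.5475
(1,1): Delta=1.0000 Bond=-174.5475
(2,0): Delta=1.0000 Bond=-193.7477
(2,1): Delta=1.0000 Bond=-193.7477
(2,2): Delta=1.0000 Bond=-193.7477
V0=32.7500

Under the risk-neutral measure, an up-move has probability p* = (R−d)/(u−d) = 0.6863 and values discount at R = 1.11.
Terminal payoffs: V(3,0)=-131.6546, V(3,1)=-75.6851, V(3,2)=17.8428, V(3,3)=174.1328
  t=2,j=0: stock 109.7440 → up 139.3749 (V=-75.6851), down 83.4054 (V=-131.6546). Price -84.0037; hedge Δ=1.0000, bond B=-193.7477.
  t=2,j=1: stock 183.3880 → up 232.9028 (V=17.8428), down 139.3749 (V=-75.6851). Price -10.3597; hedge Δ=1.0000, bond B=-193.7477.
  t=2,j=2: stock 306.4510 → up 389.1928 (V=174.1328), down 232.9028 (V=17.8428). Price 112.7033; hedge Δ=1.0000, bond B=-193.7477.
  t=1,j=0: stock 144.4000 → up 183.3880 (V=-10.3597), down 109.7440 (V=-84.0037). Price -30.1475; hedge Δ=1.0000, bond B=-174.5475.
  t=1,j=1: stock 241.3000 → up 306.4510 (V=112.7033), down 183.3880 (V=-10.3597). Price 66.7525; hedge Δ=1.0000, bond B=-174.5475.
  t=0,j=0: stock 190.0000 → up 241.3000 (V=66.7525), down 144.4000 (V=-30.1475). Price 32.7500; hedge Δ=1.0000, bond B=-157.2500.
Self-financing check: at every node Δ·S+B equals the discounted successor values.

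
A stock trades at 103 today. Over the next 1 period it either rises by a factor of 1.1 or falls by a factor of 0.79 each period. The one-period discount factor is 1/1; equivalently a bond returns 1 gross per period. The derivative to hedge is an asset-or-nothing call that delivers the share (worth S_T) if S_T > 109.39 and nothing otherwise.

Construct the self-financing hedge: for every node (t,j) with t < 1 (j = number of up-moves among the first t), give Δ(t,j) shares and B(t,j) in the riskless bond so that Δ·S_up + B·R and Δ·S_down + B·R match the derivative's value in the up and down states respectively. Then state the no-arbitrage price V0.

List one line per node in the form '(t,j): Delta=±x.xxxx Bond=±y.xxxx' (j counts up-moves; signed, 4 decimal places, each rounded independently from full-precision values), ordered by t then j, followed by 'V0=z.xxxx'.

Since d<R<u, set p* = (R−d)/(u−d) = 0.6774; price each node as the discounted p*-expectation of its children.
Terminal values V(1,·): V(1,0)=0.0000, V(1,1)=113.3000
Node (0,0) S=103.0000: V=(p*·113.3000+(1−p*)·0.0000)/1=76.7516; Δ=(113.3000−0.0000)/(113.3000−81.3700)=3.5484; B=V−Δ·S=-288.7323
Root portfolio cost Δ·103+B reproduces V0=76.7516.

(0,0): Delta=3.5484 Bond=-288.7323
V0=76.7516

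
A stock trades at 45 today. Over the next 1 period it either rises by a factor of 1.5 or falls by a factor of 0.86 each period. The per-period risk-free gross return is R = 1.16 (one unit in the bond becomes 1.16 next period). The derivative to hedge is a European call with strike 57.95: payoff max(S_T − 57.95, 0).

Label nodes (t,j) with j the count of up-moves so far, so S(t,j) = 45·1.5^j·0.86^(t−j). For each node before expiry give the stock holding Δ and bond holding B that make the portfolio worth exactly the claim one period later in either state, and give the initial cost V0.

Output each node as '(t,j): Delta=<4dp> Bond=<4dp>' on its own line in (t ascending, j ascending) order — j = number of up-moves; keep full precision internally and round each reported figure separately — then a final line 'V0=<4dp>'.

(0,0): Delta=0.3316 Bond=-11.0628
V0=3.8591

Risk-neutral probability p* = (R−d)/(u−d) = (1.16−0.86)/(1.5−0.86) = 0.4687.
At expiry t=1: V(1,0)=0.0000, V(1,1)=9.5500
Node (0,0) S=45.0000: V=(p*·9.5500+(1−p*)·0.0000)/1.16=3.8591; Δ=(9.5500−0.0000)/(67.5000−38.7000)=0.3316; B=V−Δ·S=-11.0628
Check: Δ(0,0)·S0 + B(0,0) = 3.8591 = V0.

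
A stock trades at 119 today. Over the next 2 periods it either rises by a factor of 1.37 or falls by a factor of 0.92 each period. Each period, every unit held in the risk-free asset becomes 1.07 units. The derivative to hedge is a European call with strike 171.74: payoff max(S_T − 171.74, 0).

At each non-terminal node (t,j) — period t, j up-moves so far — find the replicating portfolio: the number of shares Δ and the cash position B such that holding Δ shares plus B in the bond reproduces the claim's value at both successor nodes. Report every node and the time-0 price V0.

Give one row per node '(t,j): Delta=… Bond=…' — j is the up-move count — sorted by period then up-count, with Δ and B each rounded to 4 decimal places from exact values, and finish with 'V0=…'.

The replicating-portfolio and risk-neutral prices coincide; use p* = (1.07−0.92)/(1.37−0.92) = 0.3333 for the latter.
Terminal values V(2,·): V(2,0)=0.0000, V(2,1)=0.0000, V(2,2)=51.6111
  t=1,j=0: stock 109.4800 → up 149.9876 (V=0.0000), down 100.7216 (V=0.0000). Price 0.0000; hedge Δ=0.0000, bond B=0.0000.
  t=1,j=1: stock 163.0300 → up 223.3511 (V=51.6111), down 149.9876 (V=0.0000). Price 16.0782; hedge Δ=0.7035, bond B=-98.6131.
  t=0,j=0: stock 119.0000 → up 163.0300 (V=16.0782), down 109.4800 (V=0.0000). Price 5.0088; hedge Δ=0.3002, bond B=-30.7206.
Self-financing check: at every node Δ·S+B equals the discounted successor values.

(0,0): Delta=0.3002 Bond=-30.7206
(1,0): Delta=0.0000 Bond=0.0000
(1,1): Delta=0.7035 Bond=-98.6131
V0=5.0088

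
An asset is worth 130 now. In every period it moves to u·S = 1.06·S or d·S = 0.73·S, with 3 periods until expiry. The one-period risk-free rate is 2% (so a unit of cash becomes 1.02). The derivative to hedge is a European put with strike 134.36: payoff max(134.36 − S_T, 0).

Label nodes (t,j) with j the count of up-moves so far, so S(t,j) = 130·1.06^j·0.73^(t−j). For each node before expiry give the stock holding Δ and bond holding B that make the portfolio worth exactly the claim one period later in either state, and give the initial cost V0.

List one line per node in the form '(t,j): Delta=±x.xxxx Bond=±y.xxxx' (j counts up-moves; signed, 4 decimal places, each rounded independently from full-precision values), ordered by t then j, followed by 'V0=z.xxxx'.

The replicating-portfolio and risk-neutral prices coincide; use p* = (1.02−0.73)/(1.06−0.73) = 0.8788 for the latter.
Payoff layer (t=3): V(3,0)=83.7878, V(3,1)=60.9264, V(3,2)=27.7304, V(3,3)=0.0000
Node (2,0) S=69.2770: V=(p*·60.9264+(1−p*)·83.7878)/1.02=62.4485; Δ=(60.9264−83.7878)/(73.4336−50.5722)=-1.0000; B=V−Δ·S=131.7255
Node (2,1) S=100.5940: V=(p*·27.7304+(1−p*)·60.9264)/1.02=31.1315; Δ=(27.7304−60.9264)/(106.6296−73.4336)=-1.0000; B=V−Δ·S=131.7255
Node (2,2) S=146.0680: V=(p*·0.0000+(1−p*)·27.7304)/1.02=3.2953; Δ=(0.0000−27.7304)/(154.8321−106.6296)=-0.5753; B=V−Δ·S=87.3267
Node (1,0) S=94.9000: V=(p*·31.1315+(1−p*)·62.4485)/1.02=34.2426; Δ=(31.1315−62.4485)/(100.5940−69.2770)=-1.0000; B=V−Δ·S=129.1426
Node (1,1) S=137.8000: V=(p*·3.2953+(1−p*)·31.1315)/1.02=6.5387; Δ=(3.2953−31.1315)/(146.0680−100.5940)=-0.6121; B=V−Δ·S=90.8906
Node (0,0) S=130.0000: V=(p*·6.5387+(1−p*)·34.2426)/1.02=9.7027; Δ=(6.5387−34.2426)/(137.8000−94.9000)=-0.6458; B=V−Δ·S=93.6541
Each (Δ,B) replicates both successor values, so the strategy is self-financing and V0 is arbitrage-free.

(0,0): Delta=-0.6458 Bond=93.6541
(1,0): Delta=-1.0000 Bond=129.1426
(1,1): Delta=-0.6121 Bond=90.8906
(2,0): Delta=-1.0000 Bond=131.7255
(2,1): Delta=-1.0000 Bond=131.7255
(2,2): Delta=-0.5753 Bond=87.3267
V0=9.7027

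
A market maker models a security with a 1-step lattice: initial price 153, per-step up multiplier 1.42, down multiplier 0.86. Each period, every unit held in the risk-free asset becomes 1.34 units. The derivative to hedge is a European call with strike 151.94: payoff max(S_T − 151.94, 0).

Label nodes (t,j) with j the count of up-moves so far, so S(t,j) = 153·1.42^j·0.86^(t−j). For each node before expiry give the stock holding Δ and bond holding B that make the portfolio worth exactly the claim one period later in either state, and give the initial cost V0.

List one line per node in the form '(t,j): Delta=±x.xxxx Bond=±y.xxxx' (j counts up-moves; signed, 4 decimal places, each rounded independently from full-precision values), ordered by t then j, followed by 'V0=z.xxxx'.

The replicating-portfolio and risk-neutral prices coincide; use p* = (1.34−0.86)/(1.42−0.86) = 0.8571 for the latter.
Terminal payoffs: V(1,0)=0.0000, V(1,1)=65.3200
(0,0): S=153.0000. Δ = (V_up−V_dn)/(S_up−S_dn) = (65.3200−0.0000)/(217.2600−131.5800) = 0.7624. V = [p*·65.3200 + (1−p*)·0.0000]/1.34 = 41.7825. B = V − Δ·S = -74.8603.
Each (Δ,B) replicates both successor values, so the strategy is self-financing and V0 is arbitrage-free.

(0,0): Delta=0.7624 Bond=-74.8603
V0=41.7825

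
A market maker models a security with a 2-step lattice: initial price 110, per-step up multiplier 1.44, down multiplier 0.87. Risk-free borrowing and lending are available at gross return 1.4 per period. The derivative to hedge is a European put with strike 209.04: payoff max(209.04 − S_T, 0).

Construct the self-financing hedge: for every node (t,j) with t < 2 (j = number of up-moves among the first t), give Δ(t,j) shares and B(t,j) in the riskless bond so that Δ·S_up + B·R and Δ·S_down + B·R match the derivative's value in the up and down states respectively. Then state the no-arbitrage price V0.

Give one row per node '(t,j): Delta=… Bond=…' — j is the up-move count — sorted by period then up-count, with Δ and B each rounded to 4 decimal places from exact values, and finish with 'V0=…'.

Risk-neutral probability p* = (R−d)/(u−d) = (1.4−0.87)/(1.44−0.87) = 0.9298.
Payoff layer (t=2): V(2,0)=125.7810, V(2,1)=71.2320, V(2,2)=0.0000
Node (1,0) S=95.7000: V=(p*·71.2320+(1−p*)·125.7810)/1.4=53.6143; Δ=(71.2320−125.7810)/(137.8080−83.2590)=-1.0000; B=V−Δ·S=149.3143
Node (1,1) S=158.4000: V=(p*·0.0000+(1−p*)·71.2320)/1.4=3.5705; Δ=(0.0000−71.2320)/(228.0960−137.8080)=-0.7889; B=V−Δ·S=128.5389
Node (0,0) S=110.0000: V=(p*·3.5705+(1−p*)·53.6143)/1.4=5.0588; Δ=(3.5705−53.6143)/(158.4000−95.7000)=-0.7981; B=V−Δ·S=92.8549
Each (Δ,B) replicates both successor values, so the strategy is self-financing and V0 is arbitrage-free.

(0,0): Delta=-0.7981 Bond=92.8549
(1,0): Delta=-1.0000 Bond=149.3143
(1,1): Delta=-0.7889 Bond=128.5389
V0=5.0588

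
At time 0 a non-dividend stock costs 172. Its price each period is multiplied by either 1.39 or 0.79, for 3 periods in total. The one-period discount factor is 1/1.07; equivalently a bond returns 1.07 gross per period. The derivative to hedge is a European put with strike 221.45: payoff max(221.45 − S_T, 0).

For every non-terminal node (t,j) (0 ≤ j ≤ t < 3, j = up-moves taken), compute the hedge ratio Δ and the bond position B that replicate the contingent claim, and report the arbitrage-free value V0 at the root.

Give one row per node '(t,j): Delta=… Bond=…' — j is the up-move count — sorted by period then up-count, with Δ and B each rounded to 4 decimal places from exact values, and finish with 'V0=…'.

(0,0): Delta=-0.4594 Bond=119.4215
(1,0): Delta=-0.7802 Bond=171.3742
(1,1): Delta=-0.2510 Bond=77.9603
(2,0): Delta=-1.0000 Bond=206.9626
(2,1): Delta=-0.6375 Bond=156.4078
(2,2): Delta=0.0000 Bond=0.0000
V0=40.4047

Risk-neutral probability p* = (R−d)/(u−d) = (1.07−0.79)/(1.39−0.79) = 0.4667.
Terminal values V(3,·): V(3,0)=136.6473, V(3,1)=72.2402, V(3,2)=0.0000, V(3,3)=0.0000
Node (2,0) S=107.3452: V=(p*·72.2402+(1−p*)·136.6473)/1.07=99.6174; Δ=(72.2402−136.6473)/(149.2098−84.8027)=-1.0000; B=V−Δ·S=206.9626
Node (2,1) S=188.8732: V=(p*·0.0000+(1−p*)·72.2402)/1.07=36.0076; Δ=(0.0000−72.2402)/(262.5337−149.2098)=-0.6375; B=V−Δ·S=156.4078
Node (2,2) S=332.3212: V=(p*·0.0000+(1−p*)·0.0000)/1.07=0.0000; Δ=(0.0000−0.0000)/(461.9265−262.5337)=0.0000; B=V−Δ·S=0.0000
Node (1,0) S=135.8800: V=(p*·36.0076+(1−p*)·99.6174)/1.07=65.3578; Δ=(36.0076−99.6174)/(188.8732−107.3452)=-0.7802; B=V−Δ·S=171.3742
Node (1,1) S=239.0800: V=(p*·0.0000+(1−p*)·36.0076)/1.07=17.9477; Δ=(0.0000−36.0076)/(332.3212−188.8732)=-0.2510; B=V−Δ·S=77.9603
Node (0,0) S=172.0000: V=(p*·17.9477+(1−p*)·65.3578)/1.07=40.4047; Δ=(17.9477−65.3578)/(239.0800−135.8800)=-0.4594; B=V−Δ·S=119.4215
Check: Δ(0,0)·S0 + B(0,0) = 40.4047 = V0.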